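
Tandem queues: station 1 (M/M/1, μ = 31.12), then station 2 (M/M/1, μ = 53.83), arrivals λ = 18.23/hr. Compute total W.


Each node sees arrival rate λ = 18.23/hr (tandem ⇒ throughput preserved).
W₁ = 1/(μ₁−λ) = 1/(31.12−18.23) = 0.07758 hr
W₂ = 1/(μ₂−λ) = 1/(53.83−18.23) = 0.02809 hr
W_total = W₁ + W₂ = 0.07758 + 0.02809 = 0.10567 hr

Final: 0.10567 hr


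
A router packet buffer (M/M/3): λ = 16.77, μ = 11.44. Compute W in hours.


a = 1.4659; ρ = 0.4886; P₀ = 0.218960
Lq = P₀·a^c·ρ/(c!(1−ρ)²) = 0.21481
Wq = Lq/λ = 0.21481/16.77 = 0.01281 hr
W = Wq + 1/μ = 0.01281 + 0.08741 = 0.10022 hr

Final: 0.10022 hr


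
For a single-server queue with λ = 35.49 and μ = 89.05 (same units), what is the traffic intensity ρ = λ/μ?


ρ = λ/μ = 35.49/89.05 = 0.3985

Final: 0.3985


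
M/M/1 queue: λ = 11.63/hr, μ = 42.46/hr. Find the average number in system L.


ρ = λ/μ = 11.63/42.46 = 0.2739
L = ρ/(1−ρ) = 0.2739/(1 − 0.2739) = 0.2739/0.7261 = 0.3772

Final: 0.3772


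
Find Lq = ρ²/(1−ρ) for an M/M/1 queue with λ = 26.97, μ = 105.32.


ρ = 26.97/105.32 = 0.2561
Lq = ρ²/(1−ρ) = 0.06558/0.7439 = 0.08815

Final: 0.08815


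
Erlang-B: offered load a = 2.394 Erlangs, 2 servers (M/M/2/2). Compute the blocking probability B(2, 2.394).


B(c,a) = (a^c/c!) / Σ_{k=0}^{c} a^k/k!
a^2/2! = 2.865618
Σ terms (k=0..2): 1.00000 + 2.39400 + 2.86562 = 6.259618
B = 2.865618/6.259618 = 0.457794

Final: 0.457794


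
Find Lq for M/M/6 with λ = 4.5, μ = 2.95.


a = λ/μ = 1.5254; ρ = a/6 = 0.2542
P₀ = 0.217468
Lq = P₀·a^c·ρ / (c!·(1−ρ)²) = 0.217468·12.59920·0.2542/(720·0.55616)
= 0.001740

Final: 0.001740


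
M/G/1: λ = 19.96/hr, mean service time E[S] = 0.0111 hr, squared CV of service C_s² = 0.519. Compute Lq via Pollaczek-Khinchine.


ρ = λ·E[S] = 19.96·0.0111 = 0.2216
Lq = ρ²(1+C_s²)/(2(1−ρ)) = 0.04909·(1+0.519)/(2·0.7784)
= 0.04909·1.5190/1.5569 = 0.04789

Final: 0.04789


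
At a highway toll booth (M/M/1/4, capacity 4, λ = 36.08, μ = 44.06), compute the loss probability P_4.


ρ = λ/μ = 36.08/44.06 = 0.8189
P_K = (1−ρ)ρ^K/(1−ρ^(K+1)) = (0.1811·0.449664)/(1 − 0.368222)
= 0.081442/0.631778 = 0.128909

Final: 0.128909


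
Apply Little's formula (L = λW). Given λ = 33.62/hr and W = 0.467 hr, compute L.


L = λW = 33.62·0.467 = 15.7005

Final: 15.7005


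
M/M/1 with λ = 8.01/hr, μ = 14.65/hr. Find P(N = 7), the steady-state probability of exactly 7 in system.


ρ = 8.01/14.65 = 0.5468
P_n = (1−ρ)·ρ^n = (1 − 0.5468)·0.5468^7 = 0.4532·0.014607 = 0.006621

Final: 0.006621


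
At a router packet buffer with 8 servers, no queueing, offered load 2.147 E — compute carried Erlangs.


B(8,2.147) = 0.001309 (Erlang-B)
Carried load = a(1 − B) = 2.147·(1 − 0.001309) = 2.147·0.998691 = 2.1442 E

Final: 2.1442 Erlangs


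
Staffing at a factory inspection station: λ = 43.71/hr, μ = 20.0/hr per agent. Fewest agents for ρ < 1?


Stability requires cμ > λ ⇔ c > λ/μ.
λ/μ = 43.71/20.0 = 2.1855
Minimum integer c = ⌊2.1855⌋ + 1 = 3
Check: 3·20.0 = 60.00 > 43.71, while 2·20.0 = 40.00 ≤ 43.71

Final: 3 servers


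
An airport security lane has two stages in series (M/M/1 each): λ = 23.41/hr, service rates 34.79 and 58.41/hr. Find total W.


Each node sees arrival rate λ = 23.41/hr (tandem ⇒ throughput preserved).
W₁ = 1/(μ₁−λ) = 1/(34.79−23.41) = 0.08787 hr
W₂ = 1/(μ₂−λ) = 1/(58.41−23.41) = 0.02857 hr
W_total = W₁ + W₂ = 0.08787 + 0.02857 = 0.11644 hr

Final: 0.11644 hr


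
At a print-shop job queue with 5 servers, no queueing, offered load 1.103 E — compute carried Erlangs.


B(5,1.103) = 0.004520 (Erlang-B)
Carried load = a(1 − B) = 1.103·(1 − 0.004520) = 1.103·0.995480 = 1.0980 E

Final: 1.0980 Erlangs


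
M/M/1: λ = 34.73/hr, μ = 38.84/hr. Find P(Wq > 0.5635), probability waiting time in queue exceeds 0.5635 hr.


ρ = 34.73/38.84 = 0.8942
P(Wq > t) = ρ·e^{−(μ−λ)t} = 0.8942·e^{−2.3160}
= 0.8942·0.098669 = 0.088228

Final: 0.088228


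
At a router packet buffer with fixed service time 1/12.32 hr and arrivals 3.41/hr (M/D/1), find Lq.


ρ = 3.41/12.32 = 0.2768
M/D/1: Lq = ρ²/(2(1−ρ)) = 0.07661/(2·0.7232) = 0.05297

Final: 0.05297


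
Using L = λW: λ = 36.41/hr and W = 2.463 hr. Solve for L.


L = λW = 36.41·2.463 = 89.6778

Final: 89.6778


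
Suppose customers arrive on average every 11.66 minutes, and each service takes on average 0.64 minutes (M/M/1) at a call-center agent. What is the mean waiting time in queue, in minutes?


λ = 60/11.66 = 5.1458 /hr
μ = 60/0.64 = 93.7500 /hr
ρ = λ/μ = 5.1458/93.7500 = 0.05489
Wq = ρ/(μ−λ) = 0.05489/(93.7500−5.1458) = 0.0006195 hr
In minutes: 0.0006195·60 = 0.03717 min

Final: 0.03717 min


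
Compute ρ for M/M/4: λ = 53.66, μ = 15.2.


ρ = λ/(cμ) = 53.66/(4·15.2) = 53.66/60.80 = 0.8826

Final: 0.8826


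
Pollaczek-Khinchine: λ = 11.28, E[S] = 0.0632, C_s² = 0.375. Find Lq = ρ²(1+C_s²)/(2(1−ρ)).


ρ = λ·E[S] = 11.28·0.0632 = 0.7129
Lq = ρ²(1+C_s²)/(2(1−ρ)) = 0.5082·(1+0.375)/(2·0.2871)
= 0.5082·1.3750/0.5742 = 1.21699

Final: 1.21699


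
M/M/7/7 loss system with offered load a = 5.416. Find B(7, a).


B(c,a) = (a^c/c!) / Σ_{k=0}^{c} a^k/k!
a^7/7! = 27.121896
Σ terms (k=0..7): 1.00000 + 5.41600 + 14.66653 + 26.47797 + 35.85117 + 38.83399 + 35.05415 + 27.12190 = 184.421712
B = 27.121896/184.421712 = 0.147065

Final: 0.147065


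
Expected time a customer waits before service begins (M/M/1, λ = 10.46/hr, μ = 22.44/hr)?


ρ = 10.46/22.44 = 0.4661
Wq = ρ/(μ−λ) = 0.4661/(22.44 − 10.46) = 0.4661/11.98 = 0.03891 hr

Final: 0.03891 hr


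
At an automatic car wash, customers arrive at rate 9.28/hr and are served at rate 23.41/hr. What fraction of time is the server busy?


ρ = λ/μ = 9.28/23.41 = 0.3964

Final: 0.3964


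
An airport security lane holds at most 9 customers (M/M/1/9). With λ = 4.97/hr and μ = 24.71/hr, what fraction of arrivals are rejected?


ρ = λ/μ = 4.97/24.71 = 0.2011
P_K = (1−ρ)ρ^K/(1−ρ^(K+1)) = (0.7989·0.0000005387)/(1 − 0.0000001084)
= 0.0000004304/1.000000 = 0.0000004304

Final: 0.0000004304


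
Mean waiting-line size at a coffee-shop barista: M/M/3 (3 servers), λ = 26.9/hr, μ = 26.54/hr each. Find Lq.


a = λ/μ = 1.0136; ρ = a/3 = 0.3379
P₀ = 0.358512
Lq = P₀·a^c·ρ / (c!·(1−ρ)²) = 0.358512·1.04125·0.3379/(6·0.43844)
= 0.04794

Final: 0.04794


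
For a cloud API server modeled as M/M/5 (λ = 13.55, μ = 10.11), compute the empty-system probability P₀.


a = λ/μ = 13.55/10.11 = 1.3403; ρ = a/c = 0.2681
Σ_{k=0}^{4} a^k/k! (terms k=0..4) = 1.00000 + 1.34026 + 0.89814 + 0.40125 + 0.13444 = 3.77409
Tail: a^5/(5!(1−ρ)) = 4.32455/(120·0.7319) = 0.04924
P₀ = 1/(3.77409 + 0.04924) = 1/3.82333 = 0.261552

Final: 0.261552


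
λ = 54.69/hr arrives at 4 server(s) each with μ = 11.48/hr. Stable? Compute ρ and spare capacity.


Total capacity cμ = 4·11.48 = 45.92/hr
ρ = λ/(cμ) = 54.69/45.92 = 1.1910
Stable ⇔ ρ < 1: NO
Spare capacity = cμ − λ = 45.92 − 54.69 = -8.77/hr

Final: ρ = 1.1910; unstable; margin = -8.77/hr


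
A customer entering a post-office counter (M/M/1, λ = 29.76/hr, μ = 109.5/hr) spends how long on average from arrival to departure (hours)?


W = 1/(μ−λ) = 1/(109.5 − 29.76) = 1/79.74 = 0.01254 hr

Final: 0.01254 hr


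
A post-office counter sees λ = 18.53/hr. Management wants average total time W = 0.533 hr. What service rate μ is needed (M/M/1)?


W = 1/(μ−λ) ⇒ μ − λ = 1/W = 1/0.533 = 1.8762
μ = λ + 1/W = 18.53 + 1.8762 = 20.4062 per hr

Final: 20.4062 /hr


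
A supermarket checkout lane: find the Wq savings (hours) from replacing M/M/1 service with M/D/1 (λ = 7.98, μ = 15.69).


ρ = 7.98/15.69 = 0.5086
Wq(M/M/1) = ρ/(μ−λ) = 0.5086/7.71 = 0.06597 hr
Wq(M/D/1) = ρ/(2(μ−λ)) = 0.03298 hr
Savings = 0.06597 − 0.03298 = 0.03298 hr

Final: 0.03298 hr


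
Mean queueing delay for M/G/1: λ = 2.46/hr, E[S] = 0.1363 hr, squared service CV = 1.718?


ρ = λ·E[S] = 2.46·0.1363 = 0.3353
E[S²] = E[S]²(1+C_s²) = 0.1363²·(1+1.718) = 0.050494
Wq = λ·E[S²]/(2(1−ρ)) = 2.46·0.050494/(2·0.6647) = 0.09344 hr

Final: 0.09344 hr


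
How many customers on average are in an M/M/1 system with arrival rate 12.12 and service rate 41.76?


ρ = λ/μ = 12.12/41.76 = 0.2902
L = ρ/(1−ρ) = 0.2902/(1 − 0.2902) = 0.2902/0.7098 = 0.4089

Final: 0.4089


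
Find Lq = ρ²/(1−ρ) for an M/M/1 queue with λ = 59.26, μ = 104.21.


ρ = 59.26/104.21 = 0.5687
Lq = ρ²/(1−ρ) = 0.3234/0.4313 = 0.7497

Final: 0.7497


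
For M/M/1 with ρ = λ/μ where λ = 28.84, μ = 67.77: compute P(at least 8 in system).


ρ = 28.84/67.77 = 0.4256
P(N ≥ n) = ρ^n = 0.4256^8 = 0.001076

Final: 0.001076


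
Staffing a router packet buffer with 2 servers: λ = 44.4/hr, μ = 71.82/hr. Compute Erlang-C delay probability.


a = λ/μ = 0.6182; ρ = a/2 = 0.3091
P₀ = 0.527760 (from M/M/c formula)
C(c,a) = [a^c/(c!(1−ρ))]·P₀ = [0.38219/(2·0.6909)]·0.527760
= 0.27659·0.527760 = 0.145972

Final: 0.145972


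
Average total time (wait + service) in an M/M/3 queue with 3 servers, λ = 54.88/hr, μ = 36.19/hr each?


a = 1.5164; ρ = 0.5055; P₀ = 0.206547
Lq = P₀·a^c·ρ/(c!(1−ρ)²) = 0.24813
Wq = Lq/λ = 0.24813/54.88 = 0.004521 hr
W = Wq + 1/μ = 0.004521 + 0.02763 = 0.03215 hr

Final: 0.03215 hr


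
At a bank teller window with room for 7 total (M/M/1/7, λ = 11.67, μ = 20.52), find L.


ρ = 11.67/20.52 = 0.5687
L = ρ[1 − (K+1)ρ^K + Kρ^(K+1)] / [(1−ρ)(1−ρ^(K+1))]
Numerator: 0.5687·(1 − 8·0.019242 + 7·0.010943) = 0.524732
Denominator: (0.4313)·(0.989057) = 0.426567
L = 0.524732/0.426567 = 1.2301

Final: 1.2301


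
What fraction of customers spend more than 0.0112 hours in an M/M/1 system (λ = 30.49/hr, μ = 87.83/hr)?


W ~ Exponential(μ−λ) for M/M/1.
μ − λ = 87.83 − 30.49 = 57.3400
P(W > t) = e^{−(μ−λ)t} = e^{−0.6422} = 0.526129

Final: 0.526129


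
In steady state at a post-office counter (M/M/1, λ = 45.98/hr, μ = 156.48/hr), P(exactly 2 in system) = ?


ρ = 45.98/156.48 = 0.2938
P_n = (1−ρ)·ρ^n = (1 − 0.2938)·0.2938^2 = 0.7062·0.086342 = 0.060971

Final: 0.060971


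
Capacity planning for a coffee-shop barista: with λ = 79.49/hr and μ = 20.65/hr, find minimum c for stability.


Stability requires cμ > λ ⇔ c > λ/μ.
λ/μ = 79.49/20.65 = 3.8494
Minimum integer c = ⌊3.8494⌋ + 1 = 4
Check: 4·20.65 = 82.60 > 79.49, while 3·20.65 = 61.95 ≤ 79.49

Final: 4 servers


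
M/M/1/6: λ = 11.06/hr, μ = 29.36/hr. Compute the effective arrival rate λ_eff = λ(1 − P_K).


ρ = 0.3767; P_K = (1−ρ)ρ^6/(1−ρ^7) = 0.001783
λ_eff = λ(1 − P_K) = 11.06·(1 − 0.001783) = 11.06·0.998217 = 11.0403 /hr

Final: 11.0403 /hr


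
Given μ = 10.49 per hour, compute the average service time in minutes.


Mean service time = 1/μ = 1/10.49 hour = 0.09533 hour
In minutes: 0.09533 × 60 = 5.7197 min

Final: 5.7197 min


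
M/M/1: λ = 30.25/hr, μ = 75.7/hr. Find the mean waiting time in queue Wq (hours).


ρ = 30.25/75.7 = 0.3996
Wq = ρ/(μ−λ) = 0.3996/(75.7 − 30.25) = 0.3996/45.45 = 0.008792 hr

Final: 0.008792 hr


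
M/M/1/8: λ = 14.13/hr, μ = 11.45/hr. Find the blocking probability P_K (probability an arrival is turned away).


ρ = λ/μ = 14.13/11.45 = 1.2341
P_K = (1−ρ)ρ^K/(1−ρ^(K+1)) = (-0.2341·5.378899)/(1 − 6.637890)
= -1.258991/-5.637890 = 0.223309

Final: 0.223309


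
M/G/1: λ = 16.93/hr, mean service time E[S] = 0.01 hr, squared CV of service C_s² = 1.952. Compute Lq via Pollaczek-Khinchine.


ρ = λ·E[S] = 16.93·0.01 = 0.1693
Lq = ρ²(1+C_s²)/(2(1−ρ)) = 0.02866·(1+1.952)/(2·0.8307)
= 0.02866·2.9520/1.6614 = 0.05093

Final: 0.05093


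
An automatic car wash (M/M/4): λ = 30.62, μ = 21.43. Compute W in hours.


a = 1.4288; ρ = 0.3572; P₀ = 0.237756
Lq = P₀·a^c·ρ/(c!(1−ρ)²) = 0.03570
Wq = Lq/λ = 0.03570/30.62 = 0.001166 hr
W = Wq + 1/μ = 0.001166 + 0.04666 = 0.04783 hr

Final: 0.04783 hr


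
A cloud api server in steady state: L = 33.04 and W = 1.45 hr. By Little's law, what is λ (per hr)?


λ = L/W = 33.04/1.45 = 22.7862 /hr

Final: 22.7862 /hr


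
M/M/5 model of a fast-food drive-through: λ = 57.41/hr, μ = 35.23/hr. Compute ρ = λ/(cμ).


ρ = λ/(cμ) = 57.41/(5·35.23) = 57.41/176.15 = 0.3259

Final: 0.3259


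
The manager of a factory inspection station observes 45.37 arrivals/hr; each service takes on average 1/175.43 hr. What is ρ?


ρ = λ/μ = 45.37/175.43 = 0.2586

Final: 0.2586


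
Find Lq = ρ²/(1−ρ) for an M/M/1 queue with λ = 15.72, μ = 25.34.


ρ = 15.72/25.34 = 0.6204
Lq = ρ²/(1−ρ) = 0.3849/0.3796 = 1.0137

Final: 1.0137


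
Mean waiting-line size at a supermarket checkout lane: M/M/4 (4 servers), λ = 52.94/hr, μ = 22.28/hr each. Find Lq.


a = λ/μ = 2.3761; ρ = a/4 = 0.5940
P₀ = 0.085421
Lq = P₀·a^c·ρ / (c!·(1−ρ)²) = 0.085421·31.87682·0.5940/(24·0.16481)
= 0.40893

Final: 0.40893


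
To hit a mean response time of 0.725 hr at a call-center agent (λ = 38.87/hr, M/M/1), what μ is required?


W = 1/(μ−λ) ⇒ μ − λ = 1/W = 1/0.725 = 1.3793
μ = λ + 1/W = 38.87 + 1.3793 = 40.2493 per hr

Final: 40.2493 /hr


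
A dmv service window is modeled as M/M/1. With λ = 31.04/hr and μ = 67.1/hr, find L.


ρ = λ/μ = 31.04/67.1 = 0.4626
L = ρ/(1−ρ) = 0.4626/(1 − 0.4626) = 0.4626/0.5374 = 0.8608

Final: 0.8608


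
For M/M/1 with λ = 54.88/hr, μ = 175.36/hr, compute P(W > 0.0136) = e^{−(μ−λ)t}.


W ~ Exponential(μ−λ) for M/M/1.
μ − λ = 175.36 − 54.88 = 120.4800
P(W > t) = e^{−(μ−λ)t} = e^{−1.6385} = 0.194266

Final: 0.194266


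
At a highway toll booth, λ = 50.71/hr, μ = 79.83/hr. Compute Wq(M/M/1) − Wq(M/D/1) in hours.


ρ = 50.71/79.83 = 0.6352
Wq(M/M/1) = ρ/(μ−λ) = 0.6352/29.12 = 0.02181 hr
Wq(M/D/1) = ρ/(2(μ−λ)) = 0.01091 hr
Savings = 0.02181 − 0.01091 = 0.01091 hr

Final: 0.01091 hr


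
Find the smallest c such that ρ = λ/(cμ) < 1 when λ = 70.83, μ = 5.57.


Stability requires cμ > λ ⇔ c > λ/μ.
λ/μ = 70.83/5.57 = 12.7163
Minimum integer c = ⌊12.7163⌋ + 1 = 13
Check: 13·5.57 = 72.41 > 70.83, while 12·5.57 = 66.84 ≤ 70.83

Final: 13 servers


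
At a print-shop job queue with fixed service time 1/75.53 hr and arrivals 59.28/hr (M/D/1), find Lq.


ρ = 59.28/75.53 = 0.7849
M/D/1: Lq = ρ²/(2(1−ρ)) = 0.6160/(2·0.2151) = 1.43157

Final: 1.43157


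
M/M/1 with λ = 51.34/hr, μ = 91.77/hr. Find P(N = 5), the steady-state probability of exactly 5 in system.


ρ = 51.34/91.77 = 0.5594
P_n = (1−ρ)·ρ^n = (1 − 0.5594)·0.5594^5 = 0.4406·0.054799 = 0.024142

Final: 0.024142


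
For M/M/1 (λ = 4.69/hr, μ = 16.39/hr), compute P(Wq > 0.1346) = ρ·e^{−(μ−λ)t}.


ρ = 4.69/16.39 = 0.2862
P(Wq > t) = ρ·e^{−(μ−λ)t} = 0.2862·e^{−1.5748}
= 0.2862·0.207045 = 0.059246

Final: 0.059246


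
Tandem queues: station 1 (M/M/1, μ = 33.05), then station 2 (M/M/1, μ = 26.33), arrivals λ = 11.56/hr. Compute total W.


Each node sees arrival rate λ = 11.56/hr (tandem ⇒ throughput preserved).
W₁ = 1/(μ₁−λ) = 1/(33.05−11.56) = 0.04653 hr
W₂ = 1/(μ₂−λ) = 1/(26.33−11.56) = 0.06770 hr
W_total = W₁ + W₂ = 0.04653 + 0.06770 = 0.11424 hr

Final: 0.11424 hr


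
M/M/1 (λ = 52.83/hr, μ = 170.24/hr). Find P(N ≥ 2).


ρ = 52.83/170.24 = 0.3103
P(N ≥ n) = ρ^n = 0.3103^2 = 0.096303

Final: 0.096303


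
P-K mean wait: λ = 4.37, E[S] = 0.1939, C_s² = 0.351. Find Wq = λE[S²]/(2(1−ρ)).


ρ = λ·E[S] = 4.37·0.1939 = 0.8473
E[S²] = E[S]²(1+C_s²) = 0.1939²·(1+0.351) = 0.050794
Wq = λ·E[S²]/(2(1−ρ)) = 4.37·0.050794/(2·0.1527) = 0.72702 hr

Final: 0.72702 hr


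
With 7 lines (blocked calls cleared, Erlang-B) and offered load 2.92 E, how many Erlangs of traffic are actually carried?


B(7,2.92) = 0.019570 (Erlang-B)
Carried load = a(1 − B) = 2.92·(1 − 0.019570) = 2.92·0.980430 = 2.8629 E

Final: 2.8629 Erlangs


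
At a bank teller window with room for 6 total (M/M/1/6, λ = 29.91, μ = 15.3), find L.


ρ = 29.91/15.3 = 1.9549
L = ρ[1 − (K+1)ρ^K + Kρ^(K+1)] / [(1−ρ)(1−ρ^(K+1))]
Numerator: 1.9549·(1 − 7·55.814867 + 6·109.112593) = 517.993282
Denominator: (-0.9549)·(-108.112593) = 103.236927
L = 517.993282/103.236927 = 5.0175

Final: 5.0175


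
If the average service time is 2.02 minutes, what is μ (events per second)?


μ = 1/(service time) in consistent units.
1 second = 0.0166667 min, so μ = 0.0166667/2.02 = 0.008251 per second

Final: 0.008251 /sec


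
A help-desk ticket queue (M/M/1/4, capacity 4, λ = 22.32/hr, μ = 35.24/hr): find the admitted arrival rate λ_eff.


ρ = 0.6334; P_K = (1−ρ)ρ^4/(1−ρ^5) = 0.065697
λ_eff = λ(1 − P_K) = 22.32·(1 − 0.065697) = 22.32·0.934303 = 20.8536 /hr

Final: 20.8536 /hr


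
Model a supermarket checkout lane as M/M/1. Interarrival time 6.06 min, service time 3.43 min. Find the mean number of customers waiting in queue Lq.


λ = 60/6.06 = 9.9010 /hr
μ = 60/3.43 = 17.4927 /hr
ρ = λ/μ = 9.9010/17.4927 = 0.5660
Lq = ρ²/(1−ρ) = 0.3204/0.4340 = 0.7382

Final: 0.7382


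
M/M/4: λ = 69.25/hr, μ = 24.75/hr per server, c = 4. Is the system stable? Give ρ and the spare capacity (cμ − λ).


Total capacity cμ = 4·24.75 = 99.00/hr
ρ = λ/(cμ) = 69.25/99.00 = 0.6995
Stable ⇔ ρ < 1: YES
Spare capacity = cμ − λ = 99.00 − 69.25 = 29.75/hr

Final: ρ = 0.6995; stable; margin = 29.75/hr


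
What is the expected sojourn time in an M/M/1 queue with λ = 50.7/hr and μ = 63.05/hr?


W = 1/(μ−λ) = 1/(63.05 − 50.7) = 1/12.35 = 0.08097 hr

Final: 0.08097 hr


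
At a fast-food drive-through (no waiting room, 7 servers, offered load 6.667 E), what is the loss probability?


B(c,a) = (a^c/c!) / Σ_{k=0}^{c} a^k/k!
a^7/7! = 116.166967
Σ terms (k=0..7): 1.00000 + 6.66700 + 22.22444 + 49.39012 + 82.32099 + 109.76681 + 121.96922 + 116.16697 = 509.505547
B = 116.166967/509.505547 = 0.227999

Final: 0.227999


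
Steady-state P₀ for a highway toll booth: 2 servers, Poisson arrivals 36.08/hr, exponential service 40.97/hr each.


a = λ/μ = 36.08/40.97 = 0.8806; ρ = a/c = 0.4403
Σ_{k=0}^{1} a^k/k! (terms k=0..1) = 1.00000 + 0.88064 = 1.88064
Tail: a^2/(2!(1−ρ)) = 0.77553/(2·0.5597) = 0.69284
P₀ = 1/(1.88064 + 0.69284) = 1/2.57348 = 0.388578

Final: 0.388578


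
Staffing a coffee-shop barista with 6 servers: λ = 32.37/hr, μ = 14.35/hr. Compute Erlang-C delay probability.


a = λ/μ = 2.2557; ρ = a/6 = 0.3760
P₀ = 0.104474 (from M/M/c formula)
C(c,a) = [a^c/(c!(1−ρ))]·P₀ = [131.74823/(720·0.6240)]·0.104474
= 0.29322·0.104474 = 0.030634

Final: 0.030634


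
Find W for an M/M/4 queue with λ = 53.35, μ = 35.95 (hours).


a = 1.4840; ρ = 0.3710; P₀ = 0.224663
Lq = P₀·a^c·ρ/(c!(1−ρ)²) = 0.04257
Wq = Lq/λ = 0.04257/53.35 = 0.0007980 hr
W = Wq + 1/μ = 0.0007980 + 0.02782 = 0.02861 hr

Final: 0.02861 hr


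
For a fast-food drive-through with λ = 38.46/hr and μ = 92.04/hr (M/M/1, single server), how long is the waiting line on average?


ρ = 38.46/92.04 = 0.4179
Lq = ρ²/(1−ρ) = 0.1746/0.5821 = 0.2999

Final: 0.2999


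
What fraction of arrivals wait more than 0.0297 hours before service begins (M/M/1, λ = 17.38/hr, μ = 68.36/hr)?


ρ = 17.38/68.36 = 0.2542
P(Wq > t) = ρ·e^{−(μ−λ)t} = 0.2542·e^{−1.5141}
= 0.2542·0.220005 = 0.055935

Final: 0.055935


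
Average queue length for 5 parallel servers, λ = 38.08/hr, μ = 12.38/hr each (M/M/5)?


a = λ/μ = 3.0759; ρ = a/5 = 0.6152
P₀ = 0.042827
Lq = P₀·a^c·ρ / (c!·(1−ρ)²) = 0.042827·275.34771·0.6152/(120·0.14808)
= 0.40825

Final: 0.40825


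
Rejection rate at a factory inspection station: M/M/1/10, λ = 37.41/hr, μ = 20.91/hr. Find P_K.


ρ = λ/μ = 37.41/20.91 = 1.7891
P_K = (1−ρ)ρ^K/(1−ρ^(K+1)) = (-0.7891·335.998048)/(1 − 601.132805)
= -265.134758/-600.132805 = 0.441793

Final: 0.441793


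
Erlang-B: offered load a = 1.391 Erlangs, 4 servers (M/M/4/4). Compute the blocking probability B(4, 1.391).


B(c,a) = (a^c/c!) / Σ_{k=0}^{c} a^k/k!
a^4/4! = 0.155990
Σ terms (k=0..4): 1.00000 + 1.39100 + 0.96744 + 0.44857 + 0.15599 = 3.963001
B = 0.155990/3.963001 = 0.039362

Final: 0.039362


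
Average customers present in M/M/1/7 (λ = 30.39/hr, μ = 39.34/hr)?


ρ = 30.39/39.34 = 0.7725
L = ρ[1 − (K+1)ρ^K + Kρ^(K+1)] / [(1−ρ)(1−ρ^(K+1))]
Numerator: 0.7725·(1 − 8·0.164163 + 7·0.126815) = 0.443725
Denominator: (0.2275)·(0.873185) = 0.198653
L = 0.443725/0.198653 = 2.2337

Final: 2.2337


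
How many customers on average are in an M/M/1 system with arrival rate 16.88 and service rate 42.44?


ρ = λ/μ = 16.88/42.44 = 0.3977
L = ρ/(1−ρ) = 0.3977/(1 − 0.3977) = 0.3977/0.6023 = 0.6604

Final: 0.6604


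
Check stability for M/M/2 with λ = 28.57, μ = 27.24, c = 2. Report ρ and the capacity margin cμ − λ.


Total capacity cμ = 2·27.24 = 54.48/hr
ρ = λ/(cμ) = 28.57/54.48 = 0.5244
Stable ⇔ ρ < 1: YES
Spare capacity = cμ − λ = 54.48 − 28.57 = 25.91/hr

Final: ρ = 0.5244; stable; margin = 25.91/hr


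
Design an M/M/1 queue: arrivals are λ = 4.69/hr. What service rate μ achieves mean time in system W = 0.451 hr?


W = 1/(μ−λ) ⇒ μ − λ = 1/W = 1/0.451 = 2.2173
μ = λ + 1/W = 4.69 + 2.2173 = 6.9073 per hr

Final: 6.9073 /hr


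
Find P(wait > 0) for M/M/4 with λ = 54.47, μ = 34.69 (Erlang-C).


a = λ/μ = 1.5702; ρ = a/4 = 0.3925
P₀ = 0.205545 (from M/M/c formula)
C(c,a) = [a^c/(c!(1−ρ))]·P₀ = [6.07872/(24·0.6075)]·0.205545
= 0.41696·0.205545 = 0.085703

Final: 0.085703


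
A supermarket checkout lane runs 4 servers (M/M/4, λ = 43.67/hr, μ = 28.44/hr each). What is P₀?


a = λ/μ = 43.67/28.44 = 1.5355; ρ = a/c = 0.3839
Σ_{k=0}^{3} a^k/k! (terms k=0..3) = 1.00000 + 1.53551 + 1.17890 + 0.60341 = 4.31782
Tail: a^4/(4!(1−ρ)) = 5.55923/(24·0.6161) = 0.37596
P₀ = 1/(4.31782 + 0.37596) = 1/4.69378 = 0.213048

Final: 0.213048


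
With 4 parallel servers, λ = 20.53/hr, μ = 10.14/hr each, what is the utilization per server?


ρ = λ/(cμ) = 20.53/(4·10.14) = 20.53/40.56 = 0.5062

Final: 0.5062


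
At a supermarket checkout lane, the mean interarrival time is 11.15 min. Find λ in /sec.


λ = 1/(interarrival time) in consistent units.
1 second = 0.0166667 min, so λ = 0.0166667/11.15 = 0.001495 per second

Final: 0.001495 /sec


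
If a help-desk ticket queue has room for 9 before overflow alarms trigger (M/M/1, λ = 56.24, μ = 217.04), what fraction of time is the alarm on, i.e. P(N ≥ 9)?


ρ = 56.24/217.04 = 0.2591
P(N ≥ n) = ρ^n = 0.2591^9 = 0.000005267

Final: 0.000005267


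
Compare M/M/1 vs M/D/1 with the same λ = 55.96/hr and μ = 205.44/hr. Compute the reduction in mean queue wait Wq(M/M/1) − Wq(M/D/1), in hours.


ρ = 55.96/205.44 = 0.2724
Wq(M/M/1) = ρ/(μ−λ) = 0.2724/149.48 = 0.001822 hr
Wq(M/D/1) = ρ/(2(μ−λ)) = 0.0009111 hr
Savings = 0.001822 − 0.0009111 = 0.0009111 hr

Final: 0.0009111 hr


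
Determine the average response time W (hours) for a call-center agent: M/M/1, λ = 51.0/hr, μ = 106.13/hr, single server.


W = 1/(μ−λ) = 1/(106.13 − 51.0) = 1/55.13 = 0.01814 hr

Final: 0.01814 hr


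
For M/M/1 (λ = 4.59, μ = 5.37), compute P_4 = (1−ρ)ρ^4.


ρ = 4.59/5.37 = 0.8547
P_n = (1−ρ)·ρ^n = (1 − 0.8547)·0.8547^4 = 0.1453·0.533769 = 0.077531

Final: 0.077531


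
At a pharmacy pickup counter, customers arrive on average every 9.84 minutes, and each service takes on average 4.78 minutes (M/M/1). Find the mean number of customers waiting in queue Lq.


λ = 60/9.84 = 6.0976 /hr
μ = 60/4.78 = 12.5523 /hr
ρ = λ/μ = 6.0976/12.5523 = 0.4858
Lq = ρ²/(1−ρ) = 0.2360/0.5142 = 0.4589

Final: 0.4589


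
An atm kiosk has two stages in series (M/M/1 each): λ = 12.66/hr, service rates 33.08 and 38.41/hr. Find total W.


Each node sees arrival rate λ = 12.66/hr (tandem ⇒ throughput preserved).
W₁ = 1/(μ₁−λ) = 1/(33.08−12.66) = 0.04897 hr
W₂ = 1/(μ₂−λ) = 1/(38.41−12.66) = 0.03883 hr
W_total = W₁ + W₂ = 0.04897 + 0.03883 = 0.08781 hr

Final: 0.08781 hr


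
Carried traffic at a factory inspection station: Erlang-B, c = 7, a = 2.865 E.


B(7,2.865) = 0.018081 (Erlang-B)
Carried load = a(1 − B) = 2.865·(1 − 0.018081) = 2.865·0.981919 = 2.8132 E

Final: 2.8132 Erlangs


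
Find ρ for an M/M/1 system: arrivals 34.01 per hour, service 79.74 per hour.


ρ = λ/μ = 34.01/79.74 = 0.4265

Final: 0.4265


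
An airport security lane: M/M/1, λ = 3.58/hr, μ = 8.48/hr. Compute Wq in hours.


ρ = 3.58/8.48 = 0.4222
Wq = ρ/(μ−λ) = 0.4222/(8.48 − 3.58) = 0.4222/4.90 = 0.08616 hr

Final: 0.08616 hr


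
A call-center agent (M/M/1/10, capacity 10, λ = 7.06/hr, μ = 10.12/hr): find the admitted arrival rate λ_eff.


ρ = 0.6976; P_K = (1−ρ)ρ^10/(1−ρ^11) = 0.008417
λ_eff = λ(1 − P_K) = 7.06·(1 − 0.008417) = 7.06·0.991583 = 7.0006 /hr

Final: 7.0006 /hr


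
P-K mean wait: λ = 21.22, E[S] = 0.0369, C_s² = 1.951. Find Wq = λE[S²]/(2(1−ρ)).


ρ = λ·E[S] = 21.22·0.0369 = 0.7830
E[S²] = E[S]²(1+C_s²) = 0.0369²·(1+1.951) = 0.004018
Wq = λ·E[S²]/(2(1−ρ)) = 21.22·0.004018/(2·0.2170) = 0.19648 hr

Final: 0.19648 hr


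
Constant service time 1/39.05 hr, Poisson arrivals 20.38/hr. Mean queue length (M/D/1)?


ρ = 20.38/39.05 = 0.5219
M/D/1: Lq = ρ²/(2(1−ρ)) = 0.2724/(2·0.4781) = 0.28485

Final: 0.28485


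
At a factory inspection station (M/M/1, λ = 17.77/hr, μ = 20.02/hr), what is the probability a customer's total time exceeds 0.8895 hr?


W ~ Exponential(μ−λ) for M/M/1.
μ − λ = 20.02 − 17.77 = 2.2500
P(W > t) = e^{−(μ−λ)t} = e^{−2.0014} = 0.135149

Final: 0.135149


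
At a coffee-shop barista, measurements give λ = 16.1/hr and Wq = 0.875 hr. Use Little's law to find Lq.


Lq = λWq = 16.1·0.875 = 14.0875

Final: 14.0875


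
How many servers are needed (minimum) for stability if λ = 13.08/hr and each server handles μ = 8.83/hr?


Stability requires cμ > λ ⇔ c > λ/μ.
λ/μ = 13.08/8.83 = 1.4813
Minimum integer c = ⌊1.4813⌋ + 1 = 2
Check: 2·8.83 = 17.66 > 13.08, while 1·8.83 = 8.83 ≤ 13.08

Final: 2 servers


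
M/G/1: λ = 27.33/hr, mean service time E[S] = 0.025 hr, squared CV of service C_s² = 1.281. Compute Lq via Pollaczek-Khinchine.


ρ = λ·E[S] = 27.33·0.025 = 0.6833
Lq = ρ²(1+C_s²)/(2(1−ρ)) = 0.4668·(1+1.281)/(2·0.3167)
= 0.4668·2.2810/0.6335 = 1.68088

Final: 1.68088


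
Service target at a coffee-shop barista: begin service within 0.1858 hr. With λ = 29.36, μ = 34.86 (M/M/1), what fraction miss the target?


ρ = 29.36/34.86 = 0.8422
P(Wq > t) = ρ·e^{−(μ−λ)t} = 0.8422·e^{−1.0219}
= 0.8422·0.359910 = 0.303126

Final: 0.303126


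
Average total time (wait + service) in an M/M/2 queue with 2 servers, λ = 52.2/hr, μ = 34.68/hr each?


a = 1.5052; ρ = 0.7526; P₀ = 0.141165
Lq = P₀·a^c·ρ/(c!(1−ρ)²) = 1.96619
Wq = Lq/λ = 1.96619/52.2 = 0.03767 hr
W = Wq + 1/μ = 0.03767 + 0.02884 = 0.06650 hr

Final: 0.06650 hr


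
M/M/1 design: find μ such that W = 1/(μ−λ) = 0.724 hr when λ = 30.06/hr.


W = 1/(μ−λ) ⇒ μ − λ = 1/W = 1/0.724 = 1.3812
μ = λ + 1/W = 30.06 + 1.3812 = 31.4412 per hr

Final: 31.4412 /hr


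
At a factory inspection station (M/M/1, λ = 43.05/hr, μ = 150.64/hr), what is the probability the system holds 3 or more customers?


ρ = 43.05/150.64 = 0.2858
P(N ≥ n) = ρ^n = 0.2858^3 = 0.023340

Final: 0.023340


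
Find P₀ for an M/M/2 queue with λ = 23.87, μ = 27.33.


a = λ/μ = 23.87/27.33 = 0.8734; ρ = a/c = 0.4367
Σ_{k=0}^{1} a^k/k! (terms k=0..1) = 1.00000 + 0.87340 = 1.87340
Tail: a^2/(2!(1−ρ)) = 0.76283/(2·0.5633) = 0.67710
P₀ = 1/(1.87340 + 0.67710) = 1/2.55050 = 0.392079

Final: 0.392079


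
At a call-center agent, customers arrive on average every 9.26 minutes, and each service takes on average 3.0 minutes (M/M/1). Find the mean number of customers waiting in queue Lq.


λ = 60/9.26 = 6.4795 /hr
μ = 60/3.0 = 20.0000 /hr
ρ = λ/μ = 6.4795/20.0000 = 0.3240
Lq = ρ²/(1−ρ) = 0.1050/0.6760 = 0.1553

Final: 0.1553


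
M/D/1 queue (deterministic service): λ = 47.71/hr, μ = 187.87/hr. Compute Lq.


ρ = 47.71/187.87 = 0.2540
M/D/1: Lq = ρ²/(2(1−ρ)) = 0.06449/(2·0.7460) = 0.04322

Final: 0.04322


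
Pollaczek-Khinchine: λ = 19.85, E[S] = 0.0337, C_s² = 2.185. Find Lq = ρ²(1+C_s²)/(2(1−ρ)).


ρ = λ·E[S] = 19.85·0.0337 = 0.6689
Lq = ρ²(1+C_s²)/(2(1−ρ)) = 0.4475·(1+2.185)/(2·0.3311)
= 0.4475·3.1850/0.6621 = 2.15258

Final: 2.15258


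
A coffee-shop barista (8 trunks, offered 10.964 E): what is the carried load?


B(8,10.964) = 0.381237 (Erlang-B)
Carried load = a(1 − B) = 10.964·(1 − 0.381237) = 10.964·0.618763 = 6.7841 E

Final: 6.7841 Erlangs


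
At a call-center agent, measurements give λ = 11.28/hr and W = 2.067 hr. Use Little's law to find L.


L = λW = 11.28·2.067 = 23.3158

Final: 23.3158


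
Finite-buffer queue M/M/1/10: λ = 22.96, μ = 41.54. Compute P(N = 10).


ρ = λ/μ = 22.96/41.54 = 0.5527
P_K = (1−ρ)ρ^K/(1−ρ^(K+1)) = (0.4473·0.002661)/(1 − 0.001471)
= 0.001190/0.998529 = 0.001192

Final: 0.001192


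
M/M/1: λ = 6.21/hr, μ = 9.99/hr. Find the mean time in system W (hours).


W = 1/(μ−λ) = 1/(9.99 − 6.21) = 1/3.78 = 0.2646 hr

Final: 0.2646 hr


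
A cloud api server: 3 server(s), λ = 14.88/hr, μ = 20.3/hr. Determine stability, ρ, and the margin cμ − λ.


Total capacity cμ = 3·20.3 = 60.90/hr
ρ = λ/(cμ) = 14.88/60.90 = 0.2443
Stable ⇔ ρ < 1: YES
Spare capacity = cμ − λ = 60.90 − 14.88 = 46.02/hr

Final: ρ = 0.2443; stable; margin = 46.02/hr


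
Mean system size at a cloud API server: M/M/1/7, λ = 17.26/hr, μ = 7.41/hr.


ρ = 17.26/7.41 = 2.3293
L = ρ[1 − (K+1)ρ^K + Kρ^(K+1)] / [(1−ρ)(1−ρ^(K+1))]
Numerator: 2.3293·(1 − 8·372.012972 + 7·866.524142) = 7198.806441
Denominator: (-1.3293)·(-865.524142) = 1150.528044
L = 7198.806441/1150.528044 = 6.2570

Final: 6.2570


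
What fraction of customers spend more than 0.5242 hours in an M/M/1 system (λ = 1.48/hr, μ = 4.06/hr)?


W ~ Exponential(μ−λ) for M/M/1.
μ − λ = 4.06 − 1.48 = 2.5800
P(W > t) = e^{−(μ−λ)t} = e^{−1.3524} = 0.258610

Final: 0.258610


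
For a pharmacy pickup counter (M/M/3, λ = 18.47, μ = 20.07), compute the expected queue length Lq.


a = λ/μ = 0.9203; ρ = a/3 = 0.3068
P₀ = 0.395083
Lq = P₀·a^c·ρ / (c!·(1−ρ)²) = 0.395083·0.77940·0.3068/(6·0.48058)
= 0.03276

Final: 0.03276


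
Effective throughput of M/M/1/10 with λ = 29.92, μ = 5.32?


ρ = 5.6241; P_K = (1−ρ)ρ^10/(1−ρ^11) = 0.822193
λ_eff = λ(1 − P_K) = 29.92·(1 − 0.822193) = 29.92·0.177807 = 5.3200 /hr

Final: 5.3200 /hr


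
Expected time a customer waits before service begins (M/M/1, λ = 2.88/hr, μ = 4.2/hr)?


ρ = 2.88/4.2 = 0.6857
Wq = ρ/(μ−λ) = 0.6857/(4.2 − 2.88) = 0.6857/1.32 = 0.5195 hr

Final: 0.5195 hr


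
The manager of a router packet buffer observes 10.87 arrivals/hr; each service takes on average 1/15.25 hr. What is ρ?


ρ = λ/μ = 10.87/15.25 = 0.7128

Final: 0.7128


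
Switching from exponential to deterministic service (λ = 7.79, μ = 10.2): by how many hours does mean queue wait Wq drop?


ρ = 7.79/10.2 = 0.7637
Wq(M/M/1) = ρ/(μ−λ) = 0.7637/2.41 = 0.31690 hr
Wq(M/D/1) = ρ/(2(μ−λ)) = 0.15845 hr
Savings = 0.31690 − 0.15845 = 0.15845 hr

Final: 0.15845 hr


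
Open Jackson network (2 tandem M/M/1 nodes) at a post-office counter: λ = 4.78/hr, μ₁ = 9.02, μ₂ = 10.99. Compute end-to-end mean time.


Each node sees arrival rate λ = 4.78/hr (tandem ⇒ throughput preserved).
W₁ = 1/(μ₁−λ) = 1/(9.02−4.78) = 0.23585 hr
W₂ = 1/(μ₂−λ) = 1/(10.99−4.78) = 0.16103 hr
W_total = W₁ + W₂ = 0.23585 + 0.16103 = 0.39688 hr

Final: 0.39688 hr


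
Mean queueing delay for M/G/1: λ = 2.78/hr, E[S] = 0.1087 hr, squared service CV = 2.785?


ρ = λ·E[S] = 2.78·0.1087 = 0.3022
E[S²] = E[S]²(1+C_s²) = 0.1087²·(1+2.785) = 0.044722
Wq = λ·E[S²]/(2(1−ρ)) = 2.78·0.044722/(2·0.6978) = 0.08908 hr

Final: 0.08908 hr


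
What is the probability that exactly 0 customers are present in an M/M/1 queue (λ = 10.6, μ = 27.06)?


ρ = 10.6/27.06 = 0.3917
P_n = (1−ρ)·ρ^n = (1 − 0.3917)·0.3917^0 = 0.6083·1.000000 = 0.608278

Final: 0.608278


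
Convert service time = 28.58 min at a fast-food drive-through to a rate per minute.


μ = 1/(service time) in consistent units.
1 minute = 1 min, so μ = 1/28.58 = 0.03499 per minute

Final: 0.03499 /min


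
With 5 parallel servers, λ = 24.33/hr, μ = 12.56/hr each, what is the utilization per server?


ρ = λ/(cμ) = 24.33/(5·12.56) = 24.33/62.80 = 0.3874

Final: 0.3874


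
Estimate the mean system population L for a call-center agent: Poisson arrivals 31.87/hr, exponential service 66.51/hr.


ρ = λ/μ = 31.87/66.51 = 0.4792
L = ρ/(1−ρ) = 0.4792/(1 − 0.4792) = 0.4792/0.5208 = 0.9200

Final: 0.9200


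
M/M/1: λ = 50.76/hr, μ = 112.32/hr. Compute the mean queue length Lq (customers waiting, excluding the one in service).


ρ = 50.76/112.32 = 0.4519
Lq = ρ²/(1−ρ) = 0.2042/0.5481 = 0.3726

Final: 0.3726


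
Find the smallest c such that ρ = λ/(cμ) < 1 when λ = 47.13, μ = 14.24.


Stability requires cμ > λ ⇔ c > λ/μ.
λ/μ = 47.13/14.24 = 3.3097
Minimum integer c = ⌊3.3097⌋ + 1 = 4
Check: 4·14.24 = 56.96 > 47.13, while 3·14.24 = 42.72 ≤ 47.13

Final: 4 servers


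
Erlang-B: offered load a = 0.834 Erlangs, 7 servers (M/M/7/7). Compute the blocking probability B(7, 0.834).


B(c,a) = (a^c/c!) / Σ_{k=0}^{c} a^k/k!
a^7/7! = 0.00005568
Σ terms (k=0..7): 1.00000 + 0.83400 + 0.34778 + 0.09668 + 0.02016 + 0.003362 + 0.0004674 + 0.00005568 = 2.302504
B = 0.00005568/2.302504 = 0.00002418

Final: 0.00002418


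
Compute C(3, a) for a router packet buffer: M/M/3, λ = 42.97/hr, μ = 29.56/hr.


a = λ/μ = 1.4537; ρ = a/3 = 0.4846
P₀ = 0.222053 (from M/M/c formula)
C(c,a) = [a^c/(c!(1−ρ))]·P₀ = [3.07173/(6·0.5154)]·0.222053
= 0.99322·0.222053 = 0.220548

Final: 0.220548


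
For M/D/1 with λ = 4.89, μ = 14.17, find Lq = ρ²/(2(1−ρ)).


ρ = 4.89/14.17 = 0.3451
M/D/1: Lq = ρ²/(2(1−ρ)) = 0.1191/(2·0.6549) = 0.09092

Final: 0.09092


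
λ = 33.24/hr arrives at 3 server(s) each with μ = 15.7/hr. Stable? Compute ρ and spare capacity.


Total capacity cμ = 3·15.7 = 47.10/hr
ρ = λ/(cμ) = 33.24/47.10 = 0.7057
Stable ⇔ ρ < 1: YES
Spare capacity = cμ − λ = 47.10 − 33.24 = 13.86/hr

Final: ρ = 0.7057; stable; margin = 13.86/hr


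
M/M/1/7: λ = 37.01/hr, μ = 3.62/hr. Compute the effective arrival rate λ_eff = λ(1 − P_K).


ρ = 10.2238; P_K = (1−ρ)ρ^7/(1−ρ^8) = 0.902189
λ_eff = λ(1 − P_K) = 37.01·(1 − 0.902189) = 37.01·0.097811 = 3.6200 /hr

Final: 3.6200 /hr


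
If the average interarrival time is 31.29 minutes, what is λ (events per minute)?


λ = 1/(interarrival time) in consistent units.
1 minute = 1 min, so λ = 1/31.29 = 0.03196 per minute

Final: 0.03196 /min


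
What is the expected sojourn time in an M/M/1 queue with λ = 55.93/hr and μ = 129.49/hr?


W = 1/(μ−λ) = 1/(129.49 − 55.93) = 1/73.56 = 0.01359 hr

Final: 0.01359 hr


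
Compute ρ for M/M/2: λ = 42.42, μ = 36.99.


ρ = λ/(cμ) = 42.42/(2·36.99) = 42.42/73.98 = 0.5734

Final: 0.5734


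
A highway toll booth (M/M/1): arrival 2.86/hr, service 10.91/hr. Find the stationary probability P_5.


ρ = 2.86/10.91 = 0.2621
P_n = (1−ρ)·ρ^n = (1 − 0.2621)·0.2621^5 = 0.7379·0.001238 = 0.0009134

Final: 0.0009134


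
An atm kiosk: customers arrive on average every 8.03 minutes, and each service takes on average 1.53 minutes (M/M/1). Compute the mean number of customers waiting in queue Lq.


λ = 60/8.03 = 7.4720 /hr
μ = 60/1.53 = 39.2157 /hr
ρ = λ/μ = 7.4720/39.2157 = 0.1905
Lq = ρ²/(1−ρ) = 0.03630/0.8095 = 0.04485

Final: 0.04485


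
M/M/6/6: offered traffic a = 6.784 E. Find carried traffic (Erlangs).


B(6,6.784) = 0.317653 (Erlang-B)
Carried load = a(1 − B) = 6.784·(1 − 0.317653) = 6.784·0.682347 = 4.6290 E

Final: 4.6290 Erlangs


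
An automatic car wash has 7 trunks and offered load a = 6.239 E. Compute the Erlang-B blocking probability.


B(c,a) = (a^c/c!) / Σ_{k=0}^{c} a^k/k!
a^7/7! = 73.008658
Σ terms (k=0..7): 1.00000 + 6.23900 + 19.46256 + 40.47564 + 63.13188 + 78.77596 + 81.91386 + 73.00866 = 364.007554
B = 73.008658/364.007554 = 0.200569

Final: 0.200569


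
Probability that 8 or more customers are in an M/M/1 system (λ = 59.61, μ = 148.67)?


ρ = 59.61/148.67 = 0.4010
P(N ≥ n) = ρ^n = 0.4010^8 = 0.0006680

Final: 0.0006680


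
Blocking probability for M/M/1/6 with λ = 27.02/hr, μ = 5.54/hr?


ρ = λ/μ = 27.02/5.54 = 4.8773
P_K = (1−ρ)ρ^K/(1−ρ^(K+1)) = (-3.8773·13460.260957)/(1 − 65649.142792)
= -52188.881835/-65648.142792 = 0.794979

Final: 0.794979


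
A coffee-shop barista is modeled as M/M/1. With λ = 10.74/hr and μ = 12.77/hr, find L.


ρ = λ/μ = 10.74/12.77 = 0.8410
L = ρ/(1−ρ) = 0.8410/(1 − 0.8410) = 0.8410/0.1590 = 5.2906

Final: 5.2906


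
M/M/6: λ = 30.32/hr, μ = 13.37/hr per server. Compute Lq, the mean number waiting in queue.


a = λ/μ = 2.2678; ρ = a/6 = 0.3780
P₀ = 0.103216
Lq = P₀·a^c·ρ / (c!·(1−ρ)²) = 0.103216·136.01498·0.3780/(720·0.38693)
= 0.01905

Final: 0.01905


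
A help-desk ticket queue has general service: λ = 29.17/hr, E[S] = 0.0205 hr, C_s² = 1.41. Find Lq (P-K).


ρ = λ·E[S] = 29.17·0.0205 = 0.5980
Lq = ρ²(1+C_s²)/(2(1−ρ)) = 0.3576·(1+1.41)/(2·0.4020)
= 0.3576·2.4100/0.8040 = 1.07183

Final: 1.07183


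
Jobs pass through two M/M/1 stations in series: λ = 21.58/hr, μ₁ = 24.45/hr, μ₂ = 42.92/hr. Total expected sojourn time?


Each node sees arrival rate λ = 21.58/hr (tandem ⇒ throughput preserved).
W₁ = 1/(μ₁−λ) = 1/(24.45−21.58) = 0.34843 hr
W₂ = 1/(μ₂−λ) = 1/(42.92−21.58) = 0.04686 hr
W_total = W₁ + W₂ = 0.34843 + 0.04686 = 0.39529 hr

Final: 0.39529 hr


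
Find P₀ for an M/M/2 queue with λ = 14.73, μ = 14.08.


a = λ/μ = 14.73/14.08 = 1.0462; ρ = a/c = 0.5231
Σ_{k=0}^{1} a^k/k! (terms k=0..1) = 1.00000 + 1.04616 = 2.04616
Tail: a^2/(2!(1−ρ)) = 1.09446/(2·0.4769) = 1.14743
P₀ = 1/(2.04616 + 1.14743) = 1/3.19360 = 0.313127

Final: 0.313127


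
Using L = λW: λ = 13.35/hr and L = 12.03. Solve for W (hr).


W = L/λ = 12.03/13.35 = 0.9011 hr

Final: 0.9011 hr


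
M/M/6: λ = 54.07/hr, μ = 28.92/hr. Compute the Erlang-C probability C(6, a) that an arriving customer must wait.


a = λ/μ = 1.8696; ρ = a/6 = 0.3116
P₀ = 0.154028 (from M/M/c formula)
C(c,a) = [a^c/(c!(1−ρ))]·P₀ = [42.71186/(720·0.6884)]·0.154028
= 0.08617·0.154028 = 0.013273

Final: 0.013273


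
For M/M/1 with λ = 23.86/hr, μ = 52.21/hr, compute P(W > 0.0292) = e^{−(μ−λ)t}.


W ~ Exponential(μ−λ) for M/M/1.
μ − λ = 52.21 − 23.86 = 28.3500
P(W > t) = e^{−(μ−λ)t} = e^{−0.8278} = 0.437001

Final: 0.437001
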